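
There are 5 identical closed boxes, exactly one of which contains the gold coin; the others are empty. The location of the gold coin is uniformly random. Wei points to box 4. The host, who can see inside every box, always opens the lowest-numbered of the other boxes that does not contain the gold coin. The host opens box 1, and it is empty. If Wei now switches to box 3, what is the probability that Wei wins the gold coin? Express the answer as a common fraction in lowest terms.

1/4

Condition on the true location of the gold coin.
If it is in box 1 (prior 1/5): the host opened box 1, so this case is ruled out; weight (1/5)·0 = 0.
If it is in any of boxes 2, 3, 4, and 5 (prior 1/5 each): box 1 is the lowest-numbered option available, probability 1; weight (1/5)·1 = 1/5 each.
The weights sum to 4/5.
So P(the gold coin in box 3 | the host opened box 1) = (1/5) / (4/5) = 1/4.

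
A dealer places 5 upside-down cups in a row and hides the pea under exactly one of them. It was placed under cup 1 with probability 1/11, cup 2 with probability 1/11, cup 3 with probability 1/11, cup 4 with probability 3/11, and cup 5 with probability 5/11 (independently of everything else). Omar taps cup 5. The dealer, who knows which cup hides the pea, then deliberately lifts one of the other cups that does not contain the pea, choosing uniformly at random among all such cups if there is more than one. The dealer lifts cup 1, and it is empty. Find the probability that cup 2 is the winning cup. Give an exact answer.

Consider each possible location of the pea in turn.
If it is under cup 1 (prior 1/11): the dealer opened cup 1, so this case is ruled out; weight (1/11)·0 = 0.
If it is under either of cups 2 and 3 (prior 1/11 each): the dealer has 3 equally likely choices, so probability 1/3; weight (1/11)·(1/3) = 1/33 each.
If it is under cup 4 (prior 3/11): the dealer has 3 equally likely choices, so probability 1/3; weight (3/11)·(1/3) = 1/11.
If it is under cup 5 (prior 5/11): the dealer has 4 equally likely choices, so probability 1/4; weight (5/11)·(1/4) = 5/44.
The weights sum to 35/132.
So P(the pea under cup 2 | the dealer opened cup 1) = (1/33) / (35/132) = 4/35.

4/35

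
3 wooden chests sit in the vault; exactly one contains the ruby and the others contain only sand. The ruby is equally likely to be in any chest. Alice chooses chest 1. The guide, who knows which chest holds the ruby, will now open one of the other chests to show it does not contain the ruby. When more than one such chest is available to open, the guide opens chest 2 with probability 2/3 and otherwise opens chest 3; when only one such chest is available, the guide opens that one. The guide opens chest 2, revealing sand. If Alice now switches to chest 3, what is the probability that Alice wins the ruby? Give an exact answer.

3/5

Condition on the true location of the ruby.
If it is in chest 1 (prior 1/3): chest 2 is available, opened with probability 2/3; weight (1/3)·(2/3) = 2/9.
If it is in chest 2 (prior 1/3): the guide opened chest 2, so this case is ruled out; weight (1/3)·0 = 0.
If it is in chest 3 (prior 1/3): only chest 2 is available, probability 1; weight (1/3)·1 = 1/3.
The weights sum to 5/9.
So P(the ruby in chest 3 | the guide opened chest 2) = (1/3) / (5/9) = 3/5.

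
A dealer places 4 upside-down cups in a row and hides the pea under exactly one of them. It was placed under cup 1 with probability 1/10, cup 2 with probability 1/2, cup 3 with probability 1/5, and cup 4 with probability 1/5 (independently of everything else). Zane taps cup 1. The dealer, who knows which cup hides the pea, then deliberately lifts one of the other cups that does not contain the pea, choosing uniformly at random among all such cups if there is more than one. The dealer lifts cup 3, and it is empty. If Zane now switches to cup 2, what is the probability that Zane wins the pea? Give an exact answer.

15/23

Apply Bayes' rule, conditioning on where the pea actually is.
If it is under cup 1 (prior 1/10): the dealer has 3 equally likely choices, so probability 1/3; weight (1/10)·(1/3) = 1/30.
If it is under cup 2 (prior 1/2): the dealer has 2 equally likely choices, so probability 1/2; weight (1/2)·(1/2) = 1/4.
If it is under cup 3 (prior 1/5): the dealer opened cup 3, so this case is ruled out; weight (1/5)·0 = 0.
If it is under cup 4 (prior 1/5): the dealer has 2 equally likely choices, so probability 1/2; weight (1/5)·(1/2) = 1/10.
The weights sum to 23/60.
So P(the pea under cup 2 | the dealer opened cup 3) = (1/4) / (23/60) = 15/23.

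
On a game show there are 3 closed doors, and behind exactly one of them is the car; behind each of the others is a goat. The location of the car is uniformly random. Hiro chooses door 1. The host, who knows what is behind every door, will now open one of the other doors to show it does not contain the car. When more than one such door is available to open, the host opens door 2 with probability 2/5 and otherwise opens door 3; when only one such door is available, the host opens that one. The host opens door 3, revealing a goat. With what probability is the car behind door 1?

3/8

Condition on the true location of the car.
If it is behind door 1 (prior 1/3): door 2 is available but not opened, probability 3/5; weight (1/3)·(3/5) = 1/5.
If it is behind door 2 (prior 1/3): only door 3 is available, probability 1; weight (1/3)·1 = 1/3.
If it is behind door 3 (prior 1/3): the host opened door 3, so this case is ruled out; weight (1/3)·0 = 0.
The weights sum to 8/15.
So P(the car behind door 1 | the host opened door 3) = (1/5) / (8/15) = 3/8.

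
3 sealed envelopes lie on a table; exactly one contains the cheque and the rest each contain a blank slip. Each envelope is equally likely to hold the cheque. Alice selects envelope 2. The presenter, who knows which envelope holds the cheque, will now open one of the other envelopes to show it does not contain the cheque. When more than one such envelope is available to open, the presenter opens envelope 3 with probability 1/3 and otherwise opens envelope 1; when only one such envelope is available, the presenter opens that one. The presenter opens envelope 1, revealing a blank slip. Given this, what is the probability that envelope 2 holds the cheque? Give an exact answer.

2/5

Consider each possible location of the cheque in turn.
If it is in envelope 1 (prior 1/3): the presenter opened envelope 1, so this case is ruled out; weight (1/3)·0 = 0.
If it is in envelope 2 (prior 1/3): envelope 3 is available but not opened, probability 2/3; weight (1/3)·(2/3) = 2/9.
If it is in envelope 3 (prior 1/3): only envelope 1 is available, probability 1; weight (1/3)·1 = 1/3.
The weights sum to 5/9.
So P(the cheque in envelope 2 | the presenter opened envelope 1) = (2/9) / (5/9) = 2/5.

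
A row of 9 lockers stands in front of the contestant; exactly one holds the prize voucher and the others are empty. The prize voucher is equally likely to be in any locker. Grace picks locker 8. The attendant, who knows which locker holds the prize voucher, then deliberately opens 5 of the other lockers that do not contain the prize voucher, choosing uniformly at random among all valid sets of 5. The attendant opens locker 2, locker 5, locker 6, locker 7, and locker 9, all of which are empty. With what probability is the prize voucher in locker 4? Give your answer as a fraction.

8/27

Condition on the true location of the prize voucher.
If it is in any of lockers 1, 3, and 4 (prior 1/9 each): the attendant has 21 equally likely choices, so probability 1/21; weight (1/9)·(1/21) = 1/189 each.
If it is in any of lockers 2, 5, 6, 7, and 9 (prior 1/9 each): that locker was opened and seen not to hold the prize — ruled out; weight (1/9)·0 = 0 each.
If it is in locker 8 (prior 1/9): the attendant has 56 equally likely choices, so probability 1/56; weight (1/9)·(1/56) = 1/504.
The weights sum to 1/56.
So P(the prize voucher in locker 4 | the attendant opened locker 2, locker 5, locker 6, locker 7, and locker 9) = (1/189) / (1/56) = 8/27.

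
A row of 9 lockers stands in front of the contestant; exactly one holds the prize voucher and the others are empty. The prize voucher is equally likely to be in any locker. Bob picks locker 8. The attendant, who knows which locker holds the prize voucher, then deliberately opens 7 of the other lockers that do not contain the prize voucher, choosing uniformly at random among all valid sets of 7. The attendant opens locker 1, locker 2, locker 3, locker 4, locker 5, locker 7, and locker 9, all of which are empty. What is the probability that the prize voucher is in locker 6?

Consider each possible location of the prize voucher in turn.
If it is in any of lockers 1, 2, 3, 4, 5, 7, and 9 (prior 1/9 each): that locker was opened and seen not to hold the prize — ruled out; weight (1/9)·0 = 0 each.
If it is in locker 6 (prior 1/9): the attendant has no choice, probability 1; weight (1/9)·1 = 1/9.
If it is in locker 8 (prior 1/9): the attendant has 8 equally likely choices, so probability 1/8; weight (1/9)·(1/8) = 1/72.
The weights sum to 1/8.
So P(the prize voucher in locker 6 | the attendant opened locker 1, locker 2, locker 3, locker 4, locker 5, locker 7, and locker 9) = (1/9) / (1/8) = 8/9.

8/9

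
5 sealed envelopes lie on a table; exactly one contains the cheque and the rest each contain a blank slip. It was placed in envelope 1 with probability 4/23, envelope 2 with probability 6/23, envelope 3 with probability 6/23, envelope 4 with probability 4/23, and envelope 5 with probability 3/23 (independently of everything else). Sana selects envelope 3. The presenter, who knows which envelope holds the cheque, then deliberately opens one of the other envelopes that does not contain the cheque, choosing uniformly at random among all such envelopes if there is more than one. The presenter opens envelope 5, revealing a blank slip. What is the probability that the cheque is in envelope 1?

8/37

Consider each possible location of the cheque in turn.
If it is in either of envelopes 1 and 4 (prior 4/23 each): the presenter has 3 equally likely choices, so probability 1/3; weight (4/23)·(1/3) = 4/69 each.
If it is in envelope 2 (prior 6/23): the presenter has 3 equally likely choices, so probability 1/3; weight (6/23)·(1/3) = 2/23.
If it is in envelope 3 (prior 6/23): the presenter has 4 equally likely choices, so probability 1/4; weight (6/23)·(1/4) = 3/46.
If it is in envelope 5 (prior 3/23): the presenter opened envelope 5, so this case is ruled out; weight (3/23)·0 = 0.
The weights sum to 37/138.
So P(the cheque in envelope 1 | the presenter opened envelope 5) = (4/69) / (37/138) = 8/37.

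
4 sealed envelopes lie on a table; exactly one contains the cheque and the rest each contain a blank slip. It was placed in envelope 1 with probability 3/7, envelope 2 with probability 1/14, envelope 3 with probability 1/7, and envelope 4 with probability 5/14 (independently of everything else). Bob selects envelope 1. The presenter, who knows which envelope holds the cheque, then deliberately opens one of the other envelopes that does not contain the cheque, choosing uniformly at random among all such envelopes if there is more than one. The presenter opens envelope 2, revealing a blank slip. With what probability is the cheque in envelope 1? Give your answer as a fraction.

4/11

Condition on the true location of the cheque.
If it is in envelope 1 (prior 3/7): the presenter has 3 equally likely choices, so probability 1/3; weight (3/7)·(1/3) = 1/7.
If it is in envelope 2 (prior 1/14): the presenter opened envelope 2, so this case is ruled out; weight (1/14)·0 = 0.
If it is in envelope 3 (prior 1/7): the presenter has 2 equally likely choices, so probability 1/2; weight (1/7)·(1/2) = 1/14.
If it is in envelope 4 (prior 5/14): the presenter has 2 equally likely choices, so probability 1/2; weight (5/14)·(1/2) = 5/28.
The weights sum to 11/28.
So P(the cheque in envelope 1 | the presenter opened envelope 2) = (1/7) / (11/28) = 4/11.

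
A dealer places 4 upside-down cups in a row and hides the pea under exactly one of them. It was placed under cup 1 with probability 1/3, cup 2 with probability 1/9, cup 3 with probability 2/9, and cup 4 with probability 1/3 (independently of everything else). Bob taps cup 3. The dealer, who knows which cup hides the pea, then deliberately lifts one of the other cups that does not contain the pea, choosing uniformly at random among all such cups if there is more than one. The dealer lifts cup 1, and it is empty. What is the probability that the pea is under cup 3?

1/4

Condition on the true location of the pea.
If it is under cup 1 (prior 1/3): the dealer opened cup 1, so this case is ruled out; weight (1/3)·0 = 0.
If it is under cup 2 (prior 1/9): the dealer has 2 equally likely choices, so probability 1/2; weight (1/9)·(1/2) = 1/18.
If it is under cup 3 (prior 2/9): the dealer has 3 equally likely choices, so probability 1/3; weight (2/9)·(1/3) = 2/27.
If it is under cup 4 (prior 1/3): the dealer has 2 equally likely choices, so probability 1/2; weight (1/3)·(1/2) = 1/6.
The weights sum to 8/27.
So P(the pea under cup 3 | the dealer opened cup 1) = (2/27) / (8/27) = 1/4.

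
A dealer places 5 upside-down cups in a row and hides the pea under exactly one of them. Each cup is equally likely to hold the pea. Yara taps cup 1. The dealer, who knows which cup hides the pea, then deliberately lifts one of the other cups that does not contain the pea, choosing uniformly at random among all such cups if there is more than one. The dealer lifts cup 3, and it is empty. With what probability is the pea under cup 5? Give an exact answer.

Condition on the true location of the pea.
If it is under cup 1 (prior 1/5): the dealer has 4 equally likely choices, so probability 1/4; weight (1/5)·(1/4) = 1/20.
If it is under any of cups 2, 4, and 5 (prior 1/5 each): the dealer has 3 equally likely choices, so probability 1/3; weight (1/5)·(1/3) = 1/15 each.
If it is under cup 3 (prior 1/5): the dealer opened cup 3, so this case is ruled out; weight (1/5)·0 = 0.
The weights sum to 1/4.
So P(the pea under cup 5 | the dealer opened cup 3) = (1/15) / (1/4) = 4/15.

4/15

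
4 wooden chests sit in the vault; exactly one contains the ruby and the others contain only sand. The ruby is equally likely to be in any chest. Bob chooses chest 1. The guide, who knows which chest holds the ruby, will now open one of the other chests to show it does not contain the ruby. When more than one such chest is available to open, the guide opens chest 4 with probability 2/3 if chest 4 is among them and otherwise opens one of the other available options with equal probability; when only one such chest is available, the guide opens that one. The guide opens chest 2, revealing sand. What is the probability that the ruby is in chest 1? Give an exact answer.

1/6

Condition on the true location of the ruby.
If it is in chest 1 (prior 1/4): chest 4 is available but not opened; chest 2 gets probability (1 − 2/3)/2 = 1/6; weight (1/4)·(1/6) = 1/24.
If it is in chest 2 (prior 1/4): the guide opened chest 2, so this case is ruled out; weight (1/4)·0 = 0.
If it is in chest 3 (prior 1/4): chest 4 is available but not opened, probability 1/3; weight (1/4)·(1/3) = 1/12.
If it is in chest 4 (prior 1/4): chest 4 holds the prize so is unavailable; the guide chooses uniformly among the 2 others, probability 1/2; weight (1/4)·(1/2) = 1/8.
The weights sum to 1/4.
So P(the ruby in chest 1 | the guide opened chest 2) = (1/24) / (1/4) = 1/6.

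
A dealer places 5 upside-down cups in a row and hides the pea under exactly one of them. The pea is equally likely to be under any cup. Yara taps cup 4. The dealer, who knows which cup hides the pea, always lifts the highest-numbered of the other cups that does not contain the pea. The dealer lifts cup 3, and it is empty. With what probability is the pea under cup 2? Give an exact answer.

0

Apply Bayes' rule, conditioning on where the pea actually is.
If it is under any of cups 1, 2, and 4 (prior 1/5 each): the dealer would have opened cup 5 instead, probability 0; weight (1/5)·0 = 0 each.
If it is under cup 3 (prior 1/5): the dealer opened cup 3, so this case is ruled out; weight (1/5)·0 = 0.
If it is under cup 5 (prior 1/5): cup 3 is the highest-numbered option available, probability 1; weight (1/5)·1 = 1/5.
The weights sum to 1/5.
So P(the pea under cup 2 | the dealer opened cup 3) = 0 / (1/5) = 0.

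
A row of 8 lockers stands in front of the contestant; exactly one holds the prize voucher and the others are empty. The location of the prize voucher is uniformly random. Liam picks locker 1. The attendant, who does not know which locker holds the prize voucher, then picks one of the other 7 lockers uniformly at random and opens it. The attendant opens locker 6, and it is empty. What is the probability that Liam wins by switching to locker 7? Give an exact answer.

Because the attendant chose which locker to open without knowing where the prize voucher is, the choice is independent of the prize location. Learning that locker 6 does not hold the prize voucher simply rules out that one location and leaves the remaining 7 lockers still equally likely by symmetry.
So P(the prize voucher in locker 7) = 1/7.

1/7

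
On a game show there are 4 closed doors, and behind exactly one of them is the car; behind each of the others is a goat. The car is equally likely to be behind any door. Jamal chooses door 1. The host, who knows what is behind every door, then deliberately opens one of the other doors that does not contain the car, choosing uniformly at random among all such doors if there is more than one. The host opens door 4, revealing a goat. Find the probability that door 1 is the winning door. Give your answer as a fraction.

Condition on the true location of the car.
If it is behind door 1 (prior 1/4): the host has 3 equally likely choices, so probability 1/3; weight (1/4)·(1/3) = 1/12.
If it is behind either of doors 2 and 3 (prior 1/4 each): the host has 2 equally likely choices, so probability 1/2; weight (1/4)·(1/2) = 1/8 each.
If it is behind door 4 (prior 1/4): the host opened door 4, so this case is ruled out; weight (1/4)·0 = 0.
The weights sum to 1/3.
So P(the car behind door 1 | the host opened door 4) = (1/12) / (1/3) = 1/4.

1/4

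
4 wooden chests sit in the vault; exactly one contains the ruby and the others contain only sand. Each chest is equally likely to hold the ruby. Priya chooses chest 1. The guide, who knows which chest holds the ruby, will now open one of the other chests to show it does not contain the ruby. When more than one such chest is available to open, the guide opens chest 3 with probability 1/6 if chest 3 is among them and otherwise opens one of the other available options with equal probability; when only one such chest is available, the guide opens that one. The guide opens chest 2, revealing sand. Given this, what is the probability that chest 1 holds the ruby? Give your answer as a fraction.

5/21

Condition on the true location of the ruby.
If it is in chest 1 (prior 1/4): chest 3 is available but not opened; chest 2 gets probability (1 − 1/6)/2 = 5/12; weight (1/4)·(5/12) = 5/48.
If it is in chest 2 (prior 1/4): the guide opened chest 2, so this case is ruled out; weight (1/4)·0 = 0.
If it is in chest 3 (prior 1/4): chest 3 holds the prize so is unavailable; the guide chooses uniformly among the 2 others, probability 1/2; weight (1/4)·(1/2) = 1/8.
If it is in chest 4 (prior 1/4): chest 3 is available but not opened, probability 5/6; weight (1/4)·(5/6) = 5/24.
The weights sum to 7/16.
So P(the ruby in chest 1 | the guide opened chest 2) = (5/48) / (7/16) = 5/21.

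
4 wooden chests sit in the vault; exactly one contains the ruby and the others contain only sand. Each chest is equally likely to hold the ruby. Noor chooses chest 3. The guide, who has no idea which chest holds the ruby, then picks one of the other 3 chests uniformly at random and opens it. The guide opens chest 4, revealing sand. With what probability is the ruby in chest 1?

1/3

Consider each possible location of the ruby in turn.
If it is in any of chests 1, 2, and 3 (prior 1/4 each): the guide picks chest 4 with probability 1/3 regardless, and it is not the prize; weight (1/4)·(1/3) = 1/12 each.
If it is in chest 4 (prior 1/4): the guide opened chest 4, so this case is ruled out; weight (1/4)·0 = 0.
The weights sum to 1/4.
So P(the ruby in chest 1 | the guide opened chest 4) = (1/12) / (1/4) = 1/3.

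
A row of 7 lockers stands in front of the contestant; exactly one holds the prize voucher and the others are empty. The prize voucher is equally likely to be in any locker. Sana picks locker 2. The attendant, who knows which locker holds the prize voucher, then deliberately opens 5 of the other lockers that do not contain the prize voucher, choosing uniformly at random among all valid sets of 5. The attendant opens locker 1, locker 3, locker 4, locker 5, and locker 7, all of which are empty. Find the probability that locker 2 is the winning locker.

Consider each possible location of the prize voucher in turn.
If it is in any of lockers 1, 3, 4, 5, and 7 (prior 1/7 each): that locker was opened and seen not to hold the prize — ruled out; weight (1/7)·0 = 0 each.
If it is in locker 2 (prior 1/7): the attendant has 6 equally likely choices, so probability 1/6; weight (1/7)·(1/6) = 1/42.
If it is in locker 6 (prior 1/7): the attendant has no choice, probability 1; weight (1/7)·1 = 1/7.
The weights sum to 1/6.
So P(the prize voucher in locker 2 | the attendant opened locker 1, locker 3, locker 4, locker 5, and locker 7) = (1/42) / (1/6) = 1/7.

1/7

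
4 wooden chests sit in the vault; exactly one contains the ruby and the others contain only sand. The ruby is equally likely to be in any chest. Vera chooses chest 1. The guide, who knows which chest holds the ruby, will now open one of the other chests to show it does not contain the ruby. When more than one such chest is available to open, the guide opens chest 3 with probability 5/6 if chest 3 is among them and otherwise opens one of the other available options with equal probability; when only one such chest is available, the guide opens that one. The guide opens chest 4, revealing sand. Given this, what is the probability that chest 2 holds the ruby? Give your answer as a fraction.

2/9

Condition on the true location of the ruby.
If it is in chest 1 (prior 1/4): chest 3 is available but not opened; chest 4 gets probability (1 − 5/6)/2 = 1/12; weight (1/4)·(1/12) = 1/48.
If it is in chest 2 (prior 1/4): chest 3 is available but not opened, probability 1/6; weight (1/4)·(1/6) = 1/24.
If it is in chest 3 (prior 1/4): chest 3 holds the prize so is unavailable; the guide chooses uniformly among the 2 others, probability 1/2; weight (1/4)·(1/2) = 1/8.
If it is in chest 4 (prior 1/4): the guide opened chest 4, so this case is ruled out; weight (1/4)·0 = 0.
The weights sum to 3/16.
So P(the ruby in chest 2 | the guide opened chest 4) = (1/24) / (3/16) = 2/9.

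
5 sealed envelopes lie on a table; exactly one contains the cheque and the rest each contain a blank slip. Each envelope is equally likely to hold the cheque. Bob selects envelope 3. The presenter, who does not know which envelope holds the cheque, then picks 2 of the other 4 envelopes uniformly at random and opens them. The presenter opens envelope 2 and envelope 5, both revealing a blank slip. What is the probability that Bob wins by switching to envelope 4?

Condition on the true location of the cheque.
If it is in any of envelopes 1, 3, and 4 (prior 1/5 each): the presenter picks exactly this set with probability 1/6 regardless, and none is the prize; weight (1/5)·(1/6) = 1/30 each.
If it is in either of envelopes 2 and 5 (prior 1/5 each): that envelope was opened and seen not to hold the prize — ruled out; weight (1/5)·0 = 0 each.
The weights sum to 1/10.
So P(the cheque in envelope 4 | the presenter opened envelope 2 and envelope 5) = (1/30) / (1/10) = 1/3.

1/3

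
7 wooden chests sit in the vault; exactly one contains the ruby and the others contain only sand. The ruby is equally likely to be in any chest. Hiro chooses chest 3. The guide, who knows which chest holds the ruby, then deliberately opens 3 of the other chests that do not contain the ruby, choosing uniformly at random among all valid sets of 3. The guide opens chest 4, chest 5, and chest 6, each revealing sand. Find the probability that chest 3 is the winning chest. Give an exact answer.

1/7

Consider each possible location of the ruby in turn.
If it is in any of chests 1, 2, and 7 (prior 1/7 each): the guide has 10 equally likely choices, so probability 1/10; weight (1/7)·(1/10) = 1/70 each.
If it is in chest 3 (prior 1/7): the guide has 20 equally likely choices, so probability 1/20; weight (1/7)·(1/20) = 1/140.
If it is in any of chests 4, 5, and 6 (prior 1/7 each): that chest was opened and seen not to hold the prize — ruled out; weight (1/7)·0 = 0 each.
The weights sum to 1/20.
So P(the ruby in chest 3 | the guide opened chest 4, chest 5, and chest 6) = (1/140) / (1/20) = 1/7.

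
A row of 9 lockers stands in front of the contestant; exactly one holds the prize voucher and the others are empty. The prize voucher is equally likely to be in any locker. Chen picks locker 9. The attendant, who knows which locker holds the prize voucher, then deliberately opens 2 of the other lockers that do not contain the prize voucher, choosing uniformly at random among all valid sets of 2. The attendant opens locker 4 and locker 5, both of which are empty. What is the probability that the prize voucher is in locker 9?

1/9

Consider each possible location of the prize voucher in turn.
If it is in any of lockers 1, 2, 3, 6, 7, and 8 (prior 1/9 each): the attendant has 21 equally likely choices, so probability 1/21; weight (1/9)·(1/21) = 1/189 each.
If it is in either of lockers 4 and 5 (prior 1/9 each): that locker was opened and seen not to hold the prize — ruled out; weight (1/9)·0 = 0 each.
If it is in locker 9 (prior 1/9): the attendant has 28 equally likely choices, so probability 1/28; weight (1/9)·(1/28) = 1/252.
The weights sum to 1/28.
So P(the prize voucher in locker 9 | the attendant opened locker 4 and locker 5) = (1/252) / (1/28) = 1/9.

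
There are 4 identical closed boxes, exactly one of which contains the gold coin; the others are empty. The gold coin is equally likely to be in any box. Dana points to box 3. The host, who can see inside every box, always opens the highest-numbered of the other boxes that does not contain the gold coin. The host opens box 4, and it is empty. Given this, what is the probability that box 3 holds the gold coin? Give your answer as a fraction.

Apply Bayes' rule, conditioning on where the gold coin actually is.
If it is in any of boxes 1, 2, and 3 (prior 1/4 each): box 4 is the highest-numbered option available, probability 1; weight (1/4)·1 = 1/4 each.
If it is in box 4 (prior 1/4): the host opened box 4, so this case is ruled out; weight (1/4)·0 = 0.
The weights sum to 3/4.
So P(the gold coin in box 3 | the host opened box 4) = (1/4) / (3/4) = 1/3.

1/3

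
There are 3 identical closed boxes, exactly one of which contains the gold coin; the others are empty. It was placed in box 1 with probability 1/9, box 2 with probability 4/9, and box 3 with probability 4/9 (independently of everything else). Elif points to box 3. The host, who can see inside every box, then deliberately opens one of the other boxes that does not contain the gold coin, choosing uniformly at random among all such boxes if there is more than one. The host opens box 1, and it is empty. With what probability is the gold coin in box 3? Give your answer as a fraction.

Condition on the true location of the gold coin.
If it is in box 1 (prior 1/9): the host opened box 1, so this case is ruled out; weight (1/9)·0 = 0.
If it is in box 2 (prior 4/9): the host has no choice, probability 1; weight (4/9)·1 = 4/9.
If it is in box 3 (prior 4/9): the host has 2 equally likely choices, so probability 1/2; weight (4/9)·(1/2) = 2/9.
The weights sum to 2/3.
So P(the gold coin in box 3 | the host opened box 1) = (2/9) / (2/3) = 1/3.

1/3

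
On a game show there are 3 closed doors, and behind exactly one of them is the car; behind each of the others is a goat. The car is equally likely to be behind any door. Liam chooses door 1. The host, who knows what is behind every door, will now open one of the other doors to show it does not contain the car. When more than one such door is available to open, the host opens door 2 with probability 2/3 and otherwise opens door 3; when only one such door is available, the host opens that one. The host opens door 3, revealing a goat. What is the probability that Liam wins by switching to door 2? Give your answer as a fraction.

3/4

Condition on the true location of the car.
If it is behind door 1 (prior 1/3): door 2 is available but not opened, probability 1/3; weight (1/3)·(1/3) = 1/9.
If it is behind door 2 (prior 1/3): only door 3 is available, probability 1; weight (1/3)·1 = 1/3.
If it is behind door 3 (prior 1/3): the host opened door 3, so this case is ruled out; weight (1/3)·0 = 0.
The weights sum to 4/9.
So P(the car behind door 2 | the host opened door 3) = (1/3) / (4/9) = 3/4.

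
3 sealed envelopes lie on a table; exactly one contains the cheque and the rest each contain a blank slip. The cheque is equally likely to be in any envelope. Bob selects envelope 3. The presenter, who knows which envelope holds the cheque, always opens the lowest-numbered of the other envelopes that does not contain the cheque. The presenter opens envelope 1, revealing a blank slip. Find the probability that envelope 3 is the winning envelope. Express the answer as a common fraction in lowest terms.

Condition on the true location of the cheque.
If it is in envelope 1 (prior 1/3): the presenter opened envelope 1, so this case is ruled out; weight (1/3)·0 = 0.
If it is in either of envelopes 2 and 3 (prior 1/3 each): envelope 1 is the lowest-numbered option available, probability 1; weight (1/3)·1 = 1/3 each.
The weights sum to 2/3.
So P(the cheque in envelope 3 | the presenter opened envelope 1) = (1/3) / (2/3) = 1/2.

1/2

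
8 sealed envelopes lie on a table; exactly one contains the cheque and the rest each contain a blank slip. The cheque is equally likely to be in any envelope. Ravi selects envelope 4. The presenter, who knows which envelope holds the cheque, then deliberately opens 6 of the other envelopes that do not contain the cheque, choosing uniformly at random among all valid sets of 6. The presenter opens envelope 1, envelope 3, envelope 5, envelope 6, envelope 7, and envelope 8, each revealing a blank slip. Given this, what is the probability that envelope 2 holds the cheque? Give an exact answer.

Consider each possible location of the cheque in turn.
If it is in any of envelopes 1, 3, 5, 6, 7, and 8 (prior 1/8 each): that envelope was opened and seen not to hold the prize — ruled out; weight (1/8)·0 = 0 each.
If it is in envelope 2 (prior 1/8): the presenter has no choice, probability 1; weight (1/8)·1 = 1/8.
If it is in envelope 4 (prior 1/8): the presenter has 7 equally likely choices, so probability 1/7; weight (1/8)·(1/7) = 1/56.
The weights sum to 1/7.
So P(the cheque in envelope 2 | the presenter opened envelope 1, envelope 3, envelope 5, envelope 6, envelope 7, and envelope 8) = (1/8) / (1/7) = 7/8.

7/8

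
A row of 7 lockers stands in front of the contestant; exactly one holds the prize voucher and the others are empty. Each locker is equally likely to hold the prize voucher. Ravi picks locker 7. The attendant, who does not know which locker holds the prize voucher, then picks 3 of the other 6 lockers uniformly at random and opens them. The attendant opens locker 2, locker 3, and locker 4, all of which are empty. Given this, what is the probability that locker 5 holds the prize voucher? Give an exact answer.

1/4

Consider each possible location of the prize voucher in turn.
If it is in any of lockers 1, 5, 6, and 7 (prior 1/7 each): the attendant picks exactly this set with probability 1/20 regardless, and none is the prize; weight (1/7)·(1/20) = 1/140 each.
If it is in any of lockers 2, 3, and 4 (prior 1/7 each): that locker was opened and seen not to hold the prize — ruled out; weight (1/7)·0 = 0 each.
The weights sum to 1/35.
So P(the prize voucher in locker 5 | the attendant opened locker 2, locker 3, and locker 4) = (1/140) / (1/35) = 1/4.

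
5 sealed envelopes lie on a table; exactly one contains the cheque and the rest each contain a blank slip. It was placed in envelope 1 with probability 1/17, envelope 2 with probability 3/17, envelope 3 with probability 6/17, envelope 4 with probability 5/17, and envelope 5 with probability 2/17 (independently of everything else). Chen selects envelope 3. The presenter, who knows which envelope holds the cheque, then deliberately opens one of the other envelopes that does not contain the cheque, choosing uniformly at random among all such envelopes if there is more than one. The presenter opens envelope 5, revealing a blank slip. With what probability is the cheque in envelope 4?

Apply Bayes' rule, conditioning on where the cheque actually is.
If it is in envelope 1 (prior 1/17): the presenter has 3 equally likely choices, so probability 1/3; weight (1/17)·(1/3) = 1/51.
If it is in envelope 2 (prior 3/17): the presenter has 3 equally likely choices, so probability 1/3; weight (3/17)·(1/3) = 1/17.
If it is in envelope 3 (prior 6/17): the presenter has 4 equally likely choices, so probability 1/4; weight (6/17)·(1/4) = 3/34.
If it is in envelope 4 (prior 5/17): the presenter has 3 equally likely choices, so probability 1/3; weight (5/17)·(1/3) = 5/51.
If it is in envelope 5 (prior 2/17): the presenter opened envelope 5, so this case is ruled out; weight (2/17)·0 = 0.
The weights sum to 9/34.
So P(the cheque in envelope 4 | the presenter opened envelope 5) = (5/51) / (9/34) = 10/27.

10/27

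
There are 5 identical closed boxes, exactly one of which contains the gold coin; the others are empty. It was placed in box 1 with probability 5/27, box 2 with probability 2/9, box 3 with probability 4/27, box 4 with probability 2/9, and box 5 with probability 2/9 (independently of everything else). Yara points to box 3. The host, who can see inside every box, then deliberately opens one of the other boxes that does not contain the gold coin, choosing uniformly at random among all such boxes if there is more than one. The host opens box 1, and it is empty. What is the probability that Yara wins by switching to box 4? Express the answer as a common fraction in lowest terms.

2/7

Apply Bayes' rule, conditioning on where the gold coin actually is.
If it is in box 1 (prior 5/27): the host opened box 1, so this case is ruled out; weight (5/27)·0 = 0.
If it is in any of boxes 2, 4, and 5 (prior 2/9 each): the host has 3 equally likely choices, so probability 1/3; weight (2/9)·(1/3) = 2/27 each.
If it is in box 3 (prior 4/27): the host has 4 equally likely choices, so probability 1/4; weight (4/27)·(1/4) = 1/27.
The weights sum to 7/27.
So P(the gold coin in box 4 | the host opened box 1) = (2/27) / (7/27) = 2/7.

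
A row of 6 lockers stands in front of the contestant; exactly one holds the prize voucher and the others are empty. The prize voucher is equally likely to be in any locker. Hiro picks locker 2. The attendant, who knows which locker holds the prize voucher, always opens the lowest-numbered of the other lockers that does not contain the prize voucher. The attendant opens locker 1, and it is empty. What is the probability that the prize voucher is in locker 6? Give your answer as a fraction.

Consider each possible location of the prize voucher in turn.
If it is in locker 1 (prior 1/6): the attendant opened locker 1, so this case is ruled out; weight (1/6)·0 = 0.
If it is in any of lockers 2, 3, 4, 5, and 6 (prior 1/6 each): locker 1 is the lowest-numbered option available, probability 1; weight (1/6)·1 = 1/6 each.
The weights sum to 5/6.
So P(the prize voucher in locker 6 | the attendant opened locker 1) = (1/6) / (5/6) = 1/5.

1/5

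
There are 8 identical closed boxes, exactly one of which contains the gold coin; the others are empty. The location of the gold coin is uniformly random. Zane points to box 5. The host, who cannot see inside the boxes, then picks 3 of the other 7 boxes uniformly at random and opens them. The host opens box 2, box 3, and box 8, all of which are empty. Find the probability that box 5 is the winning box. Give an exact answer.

1/5

Condition on the true location of the gold coin.
If it is in any of boxes 1, 4, 5, 6, and 7 (prior 1/8 each): the host picks exactly this set with probability 1/35 regardless, and none is the prize; weight (1/8)·(1/35) = 1/280 each.
If it is in any of boxes 2, 3, and 8 (prior 1/8 each): that box was opened and seen not to hold the prize — ruled out; weight (1/8)·0 = 0 each.
The weights sum to 1/56.
So P(the gold coin in box 5 | the host opened box 2, box 3, and box 8) = (1/280) / (1/56) = 1/5.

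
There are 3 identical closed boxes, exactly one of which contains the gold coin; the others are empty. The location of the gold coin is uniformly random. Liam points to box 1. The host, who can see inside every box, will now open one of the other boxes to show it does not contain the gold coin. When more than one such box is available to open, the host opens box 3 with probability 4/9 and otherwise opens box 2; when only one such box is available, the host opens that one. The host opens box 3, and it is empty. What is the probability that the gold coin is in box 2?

Apply Bayes' rule, conditioning on where the gold coin actually is.
If it is in box 1 (prior 1/3): box 3 is available, opened with probability 4/9; weight (1/3)·(4/9) = 4/27.
If it is in box 2 (prior 1/3): only box 3 is available, probability 1; weight (1/3)·1 = 1/3.
If it is in box 3 (prior 1/3): the host opened box 3, so this case is ruled out; weight (1/3)·0 = 0.
The weights sum to 13/27.
So P(the gold coin in box 2 | the host opened box 3) = (1/3) / (13/27) = 9/13.

9/13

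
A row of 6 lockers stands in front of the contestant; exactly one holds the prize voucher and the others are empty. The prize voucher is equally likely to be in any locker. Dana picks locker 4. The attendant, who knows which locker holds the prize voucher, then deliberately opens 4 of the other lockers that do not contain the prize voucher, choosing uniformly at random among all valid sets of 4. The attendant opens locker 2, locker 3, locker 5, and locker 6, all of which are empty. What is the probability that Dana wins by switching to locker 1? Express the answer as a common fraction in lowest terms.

Consider each possible location of the prize voucher in turn.
If it is in locker 1 (prior 1/6): the attendant has no choice, probability 1; weight (1/6)·1 = 1/6.
If it is in any of lockers 2, 3, 5, and 6 (prior 1/6 each): that locker was opened and seen not to hold the prize — ruled out; weight (1/6)·0 = 0 each.
If it is in locker 4 (prior 1/6): the attendant has 5 equally likely choices, so probability 1/5; weight (1/6)·(1/5) = 1/30.
The weights sum to 1/5.
So P(the prize voucher in locker 1 | the attendant opened locker 2, locker 3, locker 5, and locker 6) = (1/6) / (1/5) = 5/6.

5/6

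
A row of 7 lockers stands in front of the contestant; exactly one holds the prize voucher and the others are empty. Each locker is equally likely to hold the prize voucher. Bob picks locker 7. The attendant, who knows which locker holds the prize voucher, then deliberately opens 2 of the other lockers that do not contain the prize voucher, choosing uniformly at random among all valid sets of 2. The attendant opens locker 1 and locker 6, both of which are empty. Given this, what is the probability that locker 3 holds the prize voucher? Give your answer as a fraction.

Apply Bayes' rule, conditioning on where the prize voucher actually is.
If it is in either of lockers 1 and 6 (prior 1/7 each): that locker was opened and seen not to hold the prize — ruled out; weight (1/7)·0 = 0 each.
If it is in any of lockers 2, 3, 4, and 5 (prior 1/7 each): the attendant has 10 equally likely choices, so probability 1/10; weight (1/7)·(1/10) = 1/70 each.
If it is in locker 7 (prior 1/7): the attendant has 15 equally likely choices, so probability 1/15; weight (1/7)·(1/15) = 1/105.
The weights sum to 1/15.
So P(the prize voucher in locker 3 | the attendant opened locker 1 and locker 6) = (1/70) / (1/15) = 3/14.

3/14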